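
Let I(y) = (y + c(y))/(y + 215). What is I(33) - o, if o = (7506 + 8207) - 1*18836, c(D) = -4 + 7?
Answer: 193635/62 ≈ 3123.1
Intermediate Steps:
c(D) = 3
o = -3123 (o = 15713 - 18836 = -3123)
I(y) = (3 + y)/(215 + y) (I(y) = (y + 3)/(y + 215) = (3 + y)/(215 + y))
I(33) - o = (3 + 33)/(215 + 33) - 1*(-3123) = 36/248 + 3123 = (1/248)*36 + 3123 = 9/62 + 3123 = 193635/62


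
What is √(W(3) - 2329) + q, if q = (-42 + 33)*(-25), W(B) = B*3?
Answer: 225 + 4*I*√145 ≈ 225.0 + 48.166*I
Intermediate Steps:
W(B) = 3*B
q = 225 (q = -9*(-25) = 225)
√(W(3) - 2329) + q = √(3*3 - 2329) + 225 = √(9 - 2329) + 225 = √(-2320) + 225 = 4*I*√145 + 225 = 225 + 4*I*√145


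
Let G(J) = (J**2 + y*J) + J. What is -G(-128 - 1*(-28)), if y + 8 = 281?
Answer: 17400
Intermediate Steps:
y = 273 (y = -8 + 281 = 273)
G(J) = J**2 + 274*J (G(J) = (J**2 + 273*J) + J = J**2 + 274*J)
-G(-128 - 1*(-28)) = -(-128 - 1*(-28))*(274 + (-128 - 1*(-28))) = -(-128 + 28)*(274 + (-128 + 28)) = -(-100)*(274 - 100) = -(-100)*174 = -1*(-17400) = 17400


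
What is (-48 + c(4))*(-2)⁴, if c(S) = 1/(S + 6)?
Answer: -3832/5 ≈ -766.40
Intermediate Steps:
c(S) = 1/(6 + S)
(-48 + c(4))*(-2)⁴ = (-48 + 1/(6 + 4))*(-2)⁴ = (-48 + 1/10)*16 = (-48 + ⅒)*16 = -479/10*16 = -3832/5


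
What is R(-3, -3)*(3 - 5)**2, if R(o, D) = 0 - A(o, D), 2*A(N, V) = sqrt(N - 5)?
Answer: -4*I*sqrt(2) ≈ -5.6569*I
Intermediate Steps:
A(N, V) = sqrt(-5 + N)/2 (A(N, V) = sqrt(N - 5)/2 = sqrt(-5 + N)/2)
R(o, D) = -sqrt(-5 + o)/2 (R(o, D) = 0 - sqrt(-5 + o)/2 = -sqrt(-5 + o)/2)
R(-3, -3)*(3 - 5)**2 = (-sqrt(-5 - 3)/2)*(3 - 5)**2 = -I*sqrt(2)*(-2)**2 = -I*sqrt(2)*4 = -4*I*sqrt(2)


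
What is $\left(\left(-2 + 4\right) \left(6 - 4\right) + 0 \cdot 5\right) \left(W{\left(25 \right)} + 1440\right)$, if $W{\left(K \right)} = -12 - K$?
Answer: $5612$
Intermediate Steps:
$\left(\left(-2 + 4\right) \left(6 - 4\right) + 0 \cdot 5\right) \left(W{\left(25 \right)} + 1440\right) = \left(\left(-2 + 4\right) \left(6 - 4\right) + 0 \cdot 5\right) \left(\left(-12 - 25\right) + 1440\right) = \left(2 \cdot 2 + 0\right) \left(\left(-12 - 25\right) + 1440\right) = \left(4 + 0\right) \left(-37 + 1440\right) = 4 \cdot 1403 = 5612$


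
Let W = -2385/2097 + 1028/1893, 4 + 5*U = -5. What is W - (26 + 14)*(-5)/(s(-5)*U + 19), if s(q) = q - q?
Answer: 83233501/8380311 ≈ 9.9320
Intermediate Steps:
s(q) = 0
U = -9/5 (U = -⅘ + (⅕)*(-5) = -⅘ - 1 = -9/5 ≈ -1.8000)
W = -262121/441069 (W = -2385*1/2097 + 1028*(1/1893) = -265/233 + 1028/1893 = -262121/441069 ≈ -0.59429)
W - (26 + 14)*(-5)/(s(-5)*U + 19) = -262121/441069 - (26 + 14)*(-5)/(0*(-9/5) + 19) = -262121/441069 - 40*(-5)/(0 + 19) = -262121/441069 - (-200)/19 = -262121/441069 - 1*(-200/19) = -262121/441069 + 200/19 = 83233501/8380311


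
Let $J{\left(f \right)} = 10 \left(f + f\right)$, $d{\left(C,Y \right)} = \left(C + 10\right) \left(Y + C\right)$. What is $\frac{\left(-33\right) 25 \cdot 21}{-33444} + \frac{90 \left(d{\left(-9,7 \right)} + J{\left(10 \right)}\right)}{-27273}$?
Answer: $- \frac{4572865}{33782156} \approx -0.13536$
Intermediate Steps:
$d{\left(C,Y \right)} = \left(10 + C\right) \left(C + Y\right)$
$J{\left(f \right)} = 20 f$ ($J{\left(f \right)} = 10 \cdot 2 f = 20 f$)
$\frac{\left(-33\right) 25 \cdot 21}{-33444} + \frac{90 \left(d{\left(-9,7 \right)} + J{\left(10 \right)}\right)}{-27273} = \frac{\left(-33\right) 25 \cdot 21}{-33444} + \frac{90 \left(\left(\left(-9\right)^{2} + 10 \left(-9\right) + 10 \cdot 7 - 63\right) + 20 \cdot 10\right)}{-27273} = \left(-825\right) 21 \left(- \frac{1}{33444}\right) + 90 \left(\left(81 - 90 + 70 - 63\right) + 200\right) \left(- \frac{1}{27273}\right) = \left(-17325\right) \left(- \frac{1}{33444}\right) + 90 \left(-2 + 200\right) \left(- \frac{1}{27273}\right) = \frac{1925}{3716} + 90 \cdot 198 \left(- \frac{1}{27273}\right) = \frac{1925}{3716} + 17820 \left(- \frac{1}{27273}\right) = \frac{1925}{3716} - \frac{5940}{9091} = - \frac{4572865}{33782156}$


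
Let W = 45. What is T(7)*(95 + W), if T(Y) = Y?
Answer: 980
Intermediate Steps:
T(7)*(95 + W) = 7*(95 + 45) = 7*140 = 980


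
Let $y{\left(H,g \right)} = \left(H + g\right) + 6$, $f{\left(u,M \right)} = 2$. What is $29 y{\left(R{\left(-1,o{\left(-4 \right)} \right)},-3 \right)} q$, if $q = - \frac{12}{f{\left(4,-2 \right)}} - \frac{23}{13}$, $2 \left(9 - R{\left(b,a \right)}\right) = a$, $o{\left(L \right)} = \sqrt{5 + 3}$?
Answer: $- \frac{35148}{13} + \frac{2929 \sqrt{2}}{13} \approx -2385.1$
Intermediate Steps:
$o{\left(L \right)} = 2 \sqrt{2}$ ($o{\left(L \right)} = \sqrt{8} = 2 \sqrt{2}$)
$R{\left(b,a \right)} = 9 - \frac{a}{2}$
$y{\left(H,g \right)} = 6 + H + g$
$q = - \frac{101}{13}$ ($q = - \frac{12}{2} - \frac{23}{13} = \left(-12\right) \frac{1}{2} - \frac{23}{13} = -6 - \frac{23}{13} = - \frac{101}{13} \approx -7.7692$)
$29 y{\left(R{\left(-1,o{\left(-4 \right)} \right)},-3 \right)} q = 29 \left(6 + \left(9 - \frac{2 \sqrt{2}}{2}\right) - 3\right) \left(- \frac{101}{13}\right) = 29 \left(6 + \left(9 - \sqrt{2}\right) - 3\right) \left(- \frac{101}{13}\right) = 29 \left(12 - \sqrt{2}\right) \left(- \frac{101}{13}\right) = \left(348 - 29 \sqrt{2}\right) \left(- \frac{101}{13}\right) = - \frac{35148}{13} + \frac{2929 \sqrt{2}}{13}$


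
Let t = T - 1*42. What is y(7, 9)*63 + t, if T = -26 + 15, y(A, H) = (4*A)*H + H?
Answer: 16390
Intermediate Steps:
y(A, H) = H + 4*A*H (y(A, H) = 4*A*H + H = H + 4*A*H)
T = -11
t = -53 (t = -11 - 1*42 = -11 - 42 = -53)
y(7, 9)*63 + t = (9*(1 + 4*7))*63 - 53 = (9*(1 + 28))*63 - 53 = (9*29)*63 - 53 = 261*63 - 53 = 16443 - 53 = 16390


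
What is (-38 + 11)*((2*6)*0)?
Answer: 0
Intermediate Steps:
(-38 + 11)*((2*6)*0) = -324*0 = -27*0 = 0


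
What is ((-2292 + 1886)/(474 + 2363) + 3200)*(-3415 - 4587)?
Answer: -72642107988/2837 ≈ -2.5605e+7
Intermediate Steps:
((-2292 + 1886)/(474 + 2363) + 3200)*(-3415 - 4587) = (-406/2837 + 3200)*(-8002) = (9077994/2837)*(-8002) = -72642107988/2837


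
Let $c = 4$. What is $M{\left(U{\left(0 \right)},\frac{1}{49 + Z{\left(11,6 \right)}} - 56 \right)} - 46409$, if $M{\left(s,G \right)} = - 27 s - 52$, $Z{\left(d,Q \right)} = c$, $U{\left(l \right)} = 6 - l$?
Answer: $-46623$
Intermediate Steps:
$Z{\left(d,Q \right)} = 4$
$M{\left(s,G \right)} = -52 - 27 s$
$M{\left(U{\left(0 \right)},\frac{1}{49 + Z{\left(11,6 \right)}} - 56 \right)} - 46409 = \left(-52 - 27 \left(6 - 0\right)\right) - 46409 = \left(-52 - 27 \left(6 + 0\right)\right) - 46409 = \left(-52 - 162\right) - 46409 = -214 - 46409 = -46623$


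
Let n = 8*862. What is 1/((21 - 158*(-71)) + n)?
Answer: 1/18135 ≈ 5.5142e-5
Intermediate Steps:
n = 6896
1/((21 - 158*(-71)) + n) = 1/((21 - 158*(-71)) + 6896) = 1/((21 + 11218) + 6896) = 1/(11239 + 6896) = 1/18135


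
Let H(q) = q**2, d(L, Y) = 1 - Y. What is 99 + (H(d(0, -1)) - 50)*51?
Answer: -2247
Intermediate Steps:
99 + (H(d(0, -1)) - 50)*51 = 99 + ((1 - 1*(-1))**2 - 50)*51 = 99 + ((1 + 1)**2 - 50)*51 = 99 + (2**2 - 50)*51 = 99 + (4 - 50)*51 = 99 - 46*51 = 99 - 2346 = -2247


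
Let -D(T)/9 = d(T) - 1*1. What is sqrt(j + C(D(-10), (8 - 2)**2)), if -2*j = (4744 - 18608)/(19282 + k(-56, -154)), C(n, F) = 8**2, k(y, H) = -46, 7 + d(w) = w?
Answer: sqrt(1488428781)/4809 ≈ 8.0225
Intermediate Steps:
d(w) = -7 + w
D(T) = 72 - 9*T (D(T) = -9*((-7 + T) - 1*1) = -9*((-7 + T) - 1) = -9*(-8 + T) = 72 - 9*T)
C(n, F) = 64
j = 1733/4809 (j = -(4744 - 18608)/(2*(19282 - 46)) = -(-6932)/19236 = -1/2*(-3466/4809) = 1733/4809 ≈ 0.36037)
sqrt(j + C(D(-10), (8 - 2)**2)) = sqrt(1733/4809 + 64) = sqrt(309509/4809) = sqrt(1488428781)/4809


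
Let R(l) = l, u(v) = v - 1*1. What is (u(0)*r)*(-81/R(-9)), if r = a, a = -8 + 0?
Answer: 72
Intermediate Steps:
u(v) = -1 + v (u(v) = v - 1 = -1 + v)
a = -8
r = -8
(u(0)*r)*(-81/R(-9)) = ((-1 + 0)*(-8))*(-81/(-9)) = (-1*(-8))*(-81*(-1/9)) = 8*9 = 72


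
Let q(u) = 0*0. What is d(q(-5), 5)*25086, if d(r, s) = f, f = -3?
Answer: -75258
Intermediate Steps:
q(u) = 0
d(r, s) = -3
d(q(-5), 5)*25086 = -3*25086 = -75258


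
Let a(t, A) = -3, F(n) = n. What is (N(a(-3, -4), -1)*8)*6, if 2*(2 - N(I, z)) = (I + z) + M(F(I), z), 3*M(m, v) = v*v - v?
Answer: 176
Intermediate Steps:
M(m, v) = -v/3 + v²/3 (M(m, v) = (v*v - v)/3 = (v² - v)/3 = -v/3 + v²/3)
N(I, z) = 2 - I/2 - z/2 - z*(-1 + z)/6 (N(I, z) = 2 - ((I + z) + z*(-1 + z)/3)/2 = 2 - (I + z + z*(-1 + z)/3)/2 = 2 + (-I/2 - z/2 - z*(-1 + z)/6) = 2 - I/2 - z/2 - z*(-1 + z)/6)
(N(a(-3, -4), -1)*8)*6 = ((2 - ½*(-3) - ⅓*(-1) - ⅙*(-1)²)*8)*6 = ((2 + 3/2 + ⅓ - ⅙*1)*8)*6 = ((2 + 3/2 + ⅓ - ⅙)*8)*6 = ((11/3)*8)*6 = (88/3)*6 = 176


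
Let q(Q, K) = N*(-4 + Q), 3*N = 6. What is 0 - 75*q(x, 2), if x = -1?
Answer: 750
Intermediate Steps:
N = 2 (N = (⅓)*6 = 2)
q(Q, K) = -8 + 2*Q (q(Q, K) = 2*(-4 + Q) = -8 + 2*Q)
0 - 75*q(x, 2) = 0 - 75*(-8 + 2*(-1)) = 0 - 75*(-8 - 2) = 0 - 75*(-10) = 0 + 750 = 750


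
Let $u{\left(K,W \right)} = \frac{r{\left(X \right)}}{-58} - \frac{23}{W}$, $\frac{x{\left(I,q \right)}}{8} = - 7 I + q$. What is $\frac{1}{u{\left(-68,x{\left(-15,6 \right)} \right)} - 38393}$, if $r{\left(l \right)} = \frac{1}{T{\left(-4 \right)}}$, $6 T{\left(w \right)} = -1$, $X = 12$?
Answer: $- \frac{25752}{988694539} \approx -2.6046 \cdot 10^{-5}$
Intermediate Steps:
$T{\left(w \right)} = - \frac{1}{6}$ ($T{\left(w \right)} = \frac{1}{6} \left(-1\right) = - \frac{1}{6}$)
$r{\left(l \right)} = -6$ ($r{\left(l \right)} = \frac{1}{- \frac{1}{6}} = -6$)
$x{\left(I,q \right)} = - 56 I + 8 q$ ($x{\left(I,q \right)} = 8 \left(- 7 I + q\right) = 8 \left(q - 7 I\right) = - 56 I + 8 q$)
$u{\left(K,W \right)} = \frac{3}{29} - \frac{23}{W}$ ($u{\left(K,W \right)} = - \frac{6}{-58} - \frac{23}{W} = \left(-6\right) \left(- \frac{1}{58}\right) - \frac{23}{W} = \frac{3}{29} - \frac{23}{W}$)
$\frac{1}{u{\left(-68,x{\left(-15,6 \right)} \right)} - 38393} = \frac{1}{\left(\frac{3}{29} - \frac{23}{\left(-56\right) \left(-15\right) + 8 \cdot 6}\right) - 38393} = \frac{1}{\left(\frac{3}{29} - \frac{23}{840 + 48}\right) - 38393} = \frac{1}{\left(\frac{3}{29} - \frac{23}{888}\right) - 38393} = \frac{1}{\frac{1997}{25752} - 38393} = \frac{1}{- \frac{988694539}{25752}} = - \frac{25752}{988694539}$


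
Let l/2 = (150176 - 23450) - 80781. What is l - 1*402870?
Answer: -310980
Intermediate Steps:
l = 91890 (l = 2*((150176 - 23450) - 80781) = 2*(126726 - 80781) = 2*45945 = 91890)
l - 1*402870 = 91890 - 1*402870 = 91890 - 402870 = -310980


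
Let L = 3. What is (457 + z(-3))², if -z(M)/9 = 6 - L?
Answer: 184900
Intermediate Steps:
z(M) = -27 (z(M) = -9*(6 - 1*3) = -9*(6 - 3) = -9*3 = -27)
(457 + z(-3))² = (457 - 27)² = 430² = 184900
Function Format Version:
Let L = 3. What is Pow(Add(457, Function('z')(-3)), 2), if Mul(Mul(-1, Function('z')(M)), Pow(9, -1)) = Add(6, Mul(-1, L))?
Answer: 184900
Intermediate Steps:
Function('z')(M) = -27 (Function('z')(M) = Mul(-9, Add(6, Mul(-1, 3))) = Mul(-9, Add(6, -3)) = Mul(-9, 3) = -27)
Pow(Add(457, Function('z')(-3)), 2) = Pow(Add(457, -27), 2) = Pow(430, 2) = 184900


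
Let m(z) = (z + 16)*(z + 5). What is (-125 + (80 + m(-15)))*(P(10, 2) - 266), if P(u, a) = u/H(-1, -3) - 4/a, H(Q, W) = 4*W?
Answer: 88715/6 ≈ 14786.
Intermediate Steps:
m(z) = (5 + z)*(16 + z) (m(z) = (16 + z)*(5 + z) = (5 + z)*(16 + z))
P(u, a) = -4/a - u/12 (P(u, a) = u/((4*(-3))) - 4/a = u/(-12) - 4/a = u*(-1/12) - 4/a = -u/12 - 4/a = -4/a - u/12)
(-125 + (80 + m(-15)))*(P(10, 2) - 266) = (-125 + (80 + (80 + (-15)**2 + 21*(-15))))*((-4/2 - 1/12*10) - 266) = (-125 + (80 + (80 + 225 - 315)))*((-4*1/2 - 5/6) - 266) = (-125 + (80 - 10))*((-2 - 5/6) - 266) = (-125 + 70)*(-17/6 - 266) = -55*(-1613/6) = 88715/6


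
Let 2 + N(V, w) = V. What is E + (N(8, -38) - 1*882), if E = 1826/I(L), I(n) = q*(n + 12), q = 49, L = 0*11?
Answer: -256631/294 ≈ -872.89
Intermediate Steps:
L = 0
N(V, w) = -2 + V
I(n) = 588 + 49*n (I(n) = 49*(n + 12) = 49*(12 + n) = 588 + 49*n)
E = 913/294 (E = 1826/(588 + 49*0) = 1826/(588 + 0) = 1826/588 = 1826*(1/588) = 913/294 ≈ 3.1054)
E + (N(8, -38) - 1*882) = 913/294 + ((-2 + 8) - 1*882) = 913/294 + (6 - 882) = 913/294 - 876 = -256631/294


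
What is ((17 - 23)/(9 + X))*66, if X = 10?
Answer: -396/19 ≈ -20.842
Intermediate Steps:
((17 - 23)/(9 + X))*66 = ((17 - 23)/(9 + 10))*66 = -6/19*66 = -396/19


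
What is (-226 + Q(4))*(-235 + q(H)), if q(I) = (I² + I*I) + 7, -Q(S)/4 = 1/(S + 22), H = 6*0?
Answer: 670320/13 ≈ 51563.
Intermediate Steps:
H = 0
Q(S) = -4/(22 + S) (Q(S) = -4/(S + 22) = -4/(22 + S))
q(I) = 7 + 2*I² (q(I) = (I² + I²) + 7 = 2*I² + 7 = 7 + 2*I²)
(-226 + Q(4))*(-235 + q(H)) = (-226 - 4/(22 + 4))*(-235 + (7 + 2*0²)) = (-226 - 4/26)*(-235 + (7 + 2*0)) = (-226 - 4*1/26)*(-235 + (7 + 0)) = (-226 - 2/13)*(-235 + 7) = -2940/13*(-228) = 670320/13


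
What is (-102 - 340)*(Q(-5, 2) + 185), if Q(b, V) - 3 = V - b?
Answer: -86190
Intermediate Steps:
Q(b, V) = 3 + V - b (Q(b, V) = 3 + (V - b) = 3 + V - b)
(-102 - 340)*(Q(-5, 2) + 185) = (-102 - 340)*((3 + 2 - 1*(-5)) + 185) = -442*((3 + 2 + 5) + 185) = -442*(10 + 185) = -442*195 = -86190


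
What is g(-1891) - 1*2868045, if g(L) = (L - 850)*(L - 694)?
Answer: 4217440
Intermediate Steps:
g(L) = (-850 + L)*(-694 + L)
g(-1891) - 1*2868045 = (589900 + (-1891)² - 1544*(-1891)) - 1*2868045 = (589900 + 3575881 + 2919704) - 2868045 = 7085485 - 2868045 = 4217440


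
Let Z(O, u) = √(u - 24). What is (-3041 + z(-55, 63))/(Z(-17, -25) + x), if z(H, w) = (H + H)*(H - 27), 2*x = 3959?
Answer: 47341722/15673877 - 167412*I/15673877 ≈ 3.0204 - 0.010681*I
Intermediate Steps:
x = 3959/2 (x = (½)*3959 = 3959/2 ≈ 1979.5)
z(H, w) = 2*H*(-27 + H) (z(H, w) = (2*H)*(-27 + H) = 2*H*(-27 + H))
Z(O, u) = √(-24 + u)
(-3041 + z(-55, 63))/(Z(-17, -25) + x) = (-3041 + 2*(-55)*(-27 - 55))/(√(-24 - 25) + 3959/2) = (-3041 + 2*(-55)*(-82))/(√(-49) + 3959/2) = (-3041 + 9020)/(7*I + 3959/2) = 5979/(3959/2 + 7*I) = 5979*(4*(3959/2 - 7*I)/15673877) = 23916*(3959/2 - 7*I)/15673877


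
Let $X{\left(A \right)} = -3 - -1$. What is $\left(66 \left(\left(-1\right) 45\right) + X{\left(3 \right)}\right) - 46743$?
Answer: $-49715$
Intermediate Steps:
$X{\left(A \right)} = -2$ ($X{\left(A \right)} = -3 + 1 = -2$)
$\left(66 \left(\left(-1\right) 45\right) + X{\left(3 \right)}\right) - 46743 = \left(66 \left(\left(-1\right) 45\right) - 2\right) - 46743 = \left(66 \left(-45\right) - 2\right) - 46743 = \left(-2970 - 2\right) - 46743 = -2972 - 46743 = -49715$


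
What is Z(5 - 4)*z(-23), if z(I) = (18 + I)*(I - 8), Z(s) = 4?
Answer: 620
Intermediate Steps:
z(I) = (-8 + I)*(18 + I) (z(I) = (18 + I)*(-8 + I) = (-8 + I)*(18 + I))
Z(5 - 4)*z(-23) = 4*(-144 + (-23)² + 10*(-23)) = 4*(-144 + 529 - 230) = 4*155 = 620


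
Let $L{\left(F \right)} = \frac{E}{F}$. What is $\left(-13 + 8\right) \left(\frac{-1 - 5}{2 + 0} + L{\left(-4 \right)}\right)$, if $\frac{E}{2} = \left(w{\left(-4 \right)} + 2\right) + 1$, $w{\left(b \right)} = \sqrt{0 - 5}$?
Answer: $\frac{45}{2} + \frac{5 i \sqrt{5}}{2} \approx 22.5 + 5.5902 i$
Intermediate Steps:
$w{\left(b \right)} = i \sqrt{5}$ ($w{\left(b \right)} = \sqrt{-5} = i \sqrt{5}$)
$E = 6 + 2 i \sqrt{5}$ ($E = 2 \left(\left(i \sqrt{5} + 2\right) + 1\right) = 2 \left(\left(2 + i \sqrt{5}\right) + 1\right) = 2 \left(3 + i \sqrt{5}\right) = 6 + 2 i \sqrt{5} \approx 6.0 + 4.4721 i$)
$L{\left(F \right)} = \frac{6 + 2 i \sqrt{5}}{F}$
$\left(-13 + 8\right) \left(\frac{-1 - 5}{2 + 0} + L{\left(-4 \right)}\right) = \left(-13 + 8\right) \left(\frac{-1 - 5}{2 + 0} + \frac{2 \left(3 + i \sqrt{5}\right)}{-4}\right) = - 5 \left(- \frac{6}{2} + 2 \left(- \frac{1}{4}\right) \left(3 + i \sqrt{5}\right)\right) = - 5 \left(\left(-6\right) \frac{1}{2} - \left(\frac{3}{2} + \frac{i \sqrt{5}}{2}\right)\right) = - 5 \left(-3 - \left(\frac{3}{2} + \frac{i \sqrt{5}}{2}\right)\right) = - 5 \left(- \frac{9}{2} - \frac{i \sqrt{5}}{2}\right) = \frac{45}{2} + \frac{5 i \sqrt{5}}{2}$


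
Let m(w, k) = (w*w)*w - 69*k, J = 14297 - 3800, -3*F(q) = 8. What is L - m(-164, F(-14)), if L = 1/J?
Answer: 46299747721/10497 ≈ 4.4108e+6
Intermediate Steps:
F(q) = -8/3 (F(q) = -⅓*8 = -8/3)
J = 10497
m(w, k) = w³ - 69*k (m(w, k) = w²*w - 69*k = w³ - 69*k)
L = 1/10497 ≈ 9.5265e-5
L - m(-164, F(-14)) = 1/10497 - ((-164)³ - 69*(-8/3)) = 1/10497 - (-4410944 + 184) = 1/10497 - 1*(-4410760) = 1/10497 + 4410760 = 46299747721/10497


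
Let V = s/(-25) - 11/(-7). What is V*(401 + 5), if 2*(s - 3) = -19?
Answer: 18589/25 ≈ 743.56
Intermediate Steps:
s = -13/2 (s = 3 + (½)*(-19) = 3 - 19/2 = -13/2 ≈ -6.5000)
V = 641/350 (V = -13/2/(-25) - 11/(-7) = -13/2*(-1/25) - 11*(-⅐) = 13/50 + 11/7 = 641/350 ≈ 1.8314)
V*(401 + 5) = 641*(401 + 5)/350 = (641/350)*406 = 18589/25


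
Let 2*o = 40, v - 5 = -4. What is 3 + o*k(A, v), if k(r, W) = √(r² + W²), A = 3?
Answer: 3 + 20*√10 ≈ 66.246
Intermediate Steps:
v = 1 (v = 5 - 4 = 1)
k(r, W) = √(W² + r²)
o = 20 (o = (½)*40 = 20)
3 + o*k(A, v) = 3 + 20*√(1² + 3²) = 3 + 20*√(1 + 9) = 3 + 20*√10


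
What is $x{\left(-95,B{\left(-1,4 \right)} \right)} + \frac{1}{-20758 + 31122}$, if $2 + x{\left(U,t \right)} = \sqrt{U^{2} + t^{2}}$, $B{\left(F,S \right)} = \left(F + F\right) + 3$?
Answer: $- \frac{20727}{10364} + \sqrt{9026} \approx 93.005$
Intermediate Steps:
$B{\left(F,S \right)} = 3 + 2 F$ ($B{\left(F,S \right)} = 2 F + 3 = 3 + 2 F$)
$x{\left(U,t \right)} = -2 + \sqrt{U^{2} + t^{2}}$
$x{\left(-95,B{\left(-1,4 \right)} \right)} + \frac{1}{-20758 + 31122} = \left(-2 + \sqrt{\left(-95\right)^{2} + \left(3 + 2 \left(-1\right)\right)^{2}}\right) + \frac{1}{-20758 + 31122} = \left(-2 + \sqrt{9025 + \left(3 - 2\right)^{2}}\right) + \frac{1}{10364} = \left(-2 + \sqrt{9025 + 1^{2}}\right) + \frac{1}{10364} = \left(-2 + \sqrt{9025 + 1}\right) + \frac{1}{10364} = \left(-2 + \sqrt{9026}\right) + \frac{1}{10364} = - \frac{20727}{10364} + \sqrt{9026}$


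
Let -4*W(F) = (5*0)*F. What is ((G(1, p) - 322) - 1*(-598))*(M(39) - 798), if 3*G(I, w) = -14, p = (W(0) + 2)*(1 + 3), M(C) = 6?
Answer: -214896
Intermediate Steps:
W(F) = 0 (W(F) = -5*0*F/4 = -0*F = -1/4*0 = 0)
p = 8 (p = (0 + 2)*(1 + 3) = 2*4 = 8)
G(I, w) = -14/3 (G(I, w) = (1/3)*(-14) = -14/3)
((G(1, p) - 322) - 1*(-598))*(M(39) - 798) = ((-14/3 - 322) - 1*(-598))*(6 - 798) = (-980/3 + 598)*(-792) = (814/3)*(-792) = -214896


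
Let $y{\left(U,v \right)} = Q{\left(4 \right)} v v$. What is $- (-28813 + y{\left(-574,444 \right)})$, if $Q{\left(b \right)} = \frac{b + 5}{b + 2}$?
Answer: $-266891$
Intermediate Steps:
$Q{\left(b \right)} = \frac{5 + b}{2 + b}$
$y{\left(U,v \right)} = \frac{3 v^{2}}{2}$ ($y{\left(U,v \right)} = \frac{5 + 4}{2 + 4} v v = \frac{1}{6} \cdot 9 v v = \frac{3 v}{2} v = \frac{3 v^{2}}{2}$)
$- (-28813 + y{\left(-574,444 \right)}) = - (-28813 + \frac{3 \cdot 444^{2}}{2}) = - (-28813 + \frac{3}{2} \cdot 197136) = - (-28813 + 295704) = \left(-1\right) 266891 = -266891$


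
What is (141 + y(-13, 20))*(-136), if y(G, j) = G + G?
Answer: -15640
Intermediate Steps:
y(G, j) = 2*G
(141 + y(-13, 20))*(-136) = (141 + 2*(-13))*(-136) = (141 - 26)*(-136) = 115*(-136) = -15640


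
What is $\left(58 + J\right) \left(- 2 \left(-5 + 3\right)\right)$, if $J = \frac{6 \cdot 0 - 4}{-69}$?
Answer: $\frac{16024}{69} \approx 232.23$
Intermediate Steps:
$J = \frac{4}{69}$ ($J = \left(0 - 4\right) \left(- \frac{1}{69}\right) = \left(-4\right) \left(- \frac{1}{69}\right) = \frac{4}{69} \approx 0.057971$)
$\left(58 + J\right) \left(- 2 \left(-5 + 3\right)\right) = \left(58 + \frac{4}{69}\right) \left(- 2 \left(-5 + 3\right)\right) = \frac{4006 \left(\left(-2\right) \left(-2\right)\right)}{69} = \frac{4006}{69} \cdot 4 = \frac{16024}{69}$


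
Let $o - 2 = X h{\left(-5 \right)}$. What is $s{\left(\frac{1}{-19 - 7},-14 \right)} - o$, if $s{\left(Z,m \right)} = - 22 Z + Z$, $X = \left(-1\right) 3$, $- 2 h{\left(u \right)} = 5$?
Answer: $- \frac{113}{13} \approx -8.6923$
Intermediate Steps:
$h{\left(u \right)} = - \frac{5}{2}$ ($h{\left(u \right)} = \left(- \frac{1}{2}\right) 5 = - \frac{5}{2}$)
$X = -3$
$s{\left(Z,m \right)} = - 21 Z$
$o = \frac{19}{2}$ ($o = 2 - - \frac{15}{2} = 2 + \frac{15}{2} = \frac{19}{2} \approx 9.5$)
$s{\left(\frac{1}{-19 - 7},-14 \right)} - o = - \frac{21}{-19 - 7} - \frac{19}{2} = - \frac{21}{-26} - \frac{19}{2} = \left(-21\right) \left(- \frac{1}{26}\right) - \frac{19}{2} = \frac{21}{26} - \frac{19}{2} = - \frac{113}{13}$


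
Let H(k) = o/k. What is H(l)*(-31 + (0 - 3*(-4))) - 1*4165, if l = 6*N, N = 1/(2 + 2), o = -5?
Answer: -12305/3 ≈ -4101.7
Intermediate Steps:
N = 1/4 ≈ 0.25000
l = 3/2 (l = 6*(1/4) = 3/2 ≈ 1.5000)
H(k) = -5/k
H(l)*(-31 + (0 - 3*(-4))) - 1*4165 = (-5/3/2)*(-31 + (0 - 3*(-4))) - 1*4165 = (-5*2/3)*(-31 + (0 + 12)) - 4165 = -10*(-31 + 12)/3 - 4165 = -10/3*(-19) - 4165 = 190/3 - 4165 = -12305/3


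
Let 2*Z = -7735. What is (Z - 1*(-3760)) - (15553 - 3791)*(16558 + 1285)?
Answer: -419738947/2 ≈ -2.0987e+8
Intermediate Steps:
Z = -7735/2 (Z = (½)*(-7735) = -7735/2 ≈ -3867.5)
(Z - 1*(-3760)) - (15553 - 3791)*(16558 + 1285) = (-7735/2 - 1*(-3760)) - (15553 - 3791)*(16558 + 1285) = (-7735/2 + 3760) - 11762*17843 = -215/2 - 1*209869366 = -215/2 - 209869366 = -419738947/2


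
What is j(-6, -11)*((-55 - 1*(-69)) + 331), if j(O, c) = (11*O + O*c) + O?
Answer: -2070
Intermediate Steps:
j(O, c) = 12*O + O*c
j(-6, -11)*((-55 - 1*(-69)) + 331) = (-6*(12 - 11))*((-55 - 1*(-69)) + 331) = (-6*1)*((-55 + 69) + 331) = -6*(14 + 331) = -6*345 = -2070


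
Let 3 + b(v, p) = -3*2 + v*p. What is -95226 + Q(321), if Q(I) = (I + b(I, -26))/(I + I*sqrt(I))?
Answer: -1630267781/17120 - 1339*sqrt(321)/17120 ≈ -95227.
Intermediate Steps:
b(v, p) = -9 + p*v (b(v, p) = -3 + (-3*2 + v*p) = -3 + (-6 + p*v) = -9 + p*v)
Q(I) = (-9 - 25*I)/(I + I**(3/2)) (Q(I) = (I + (-9 - 26*I))/(I + I*sqrt(I)) = (-9 - 25*I)/(I + I**(3/2)))
-95226 + Q(321) = -95226 + (-9 - 25*321)/(321 + 321**(3/2)) = -95226 + (-9 - 8025)/(321 + 321*sqrt(321)) = -95226 - 8034/(321 + 321*sqrt(321))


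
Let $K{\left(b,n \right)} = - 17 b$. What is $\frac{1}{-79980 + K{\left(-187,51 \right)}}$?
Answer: $- \frac{1}{76801} \approx -1.3021 \cdot 10^{-5}$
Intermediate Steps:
$\frac{1}{-79980 + K{\left(-187,51 \right)}} = \frac{1}{-79980 - -3179} = \frac{1}{-79980 + 3179} = \frac{1}{-76801} = - \frac{1}{76801}$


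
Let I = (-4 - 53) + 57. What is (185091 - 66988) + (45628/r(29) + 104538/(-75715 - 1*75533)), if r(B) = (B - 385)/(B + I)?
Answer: 256625065065/2243512 ≈ 1.1439e+5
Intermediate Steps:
I = 0 (I = -57 + 57 = 0)
r(B) = (-385 + B)/B (r(B) = (B - 385)/(B + 0) = (-385 + B)/B)
(185091 - 66988) + (45628/r(29) + 104538/(-75715 - 1*75533)) = (185091 - 66988) + (45628/(((-385 + 29)/29)) + 104538/(-75715 - 1*75533)) = 118103 + (45628/(((1/29)*(-356))) + 104538/(-75715 - 75533)) = 118103 + (45628/(-356/29) + 104538/(-151248)) = 118103 + (45628*(-29/356) + 104538*(-1/151248)) = 118103 + (-330803/89 - 17423/25208) = 118103 - 8340432671/2243512 = 256625065065/2243512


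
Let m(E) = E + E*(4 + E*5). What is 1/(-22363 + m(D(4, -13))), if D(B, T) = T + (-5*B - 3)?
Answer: -1/16063 ≈ -6.2255e-5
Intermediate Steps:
D(B, T) = -3 + T - 5*B (D(B, T) = T + (-3 - 5*B) = -3 + T - 5*B)
m(E) = E + E*(4 + 5*E)
1/(-22363 + m(D(4, -13))) = 1/(-22363 + 5*(-3 - 13 - 5*4)*(1 + (-3 - 13 - 5*4))) = 1/(-22363 + 5*(-3 - 13 - 20)*(1 + (-3 - 13 - 20))) = 1/(-22363 + 5*(-36)*(1 - 36)) = 1/(-22363 + 5*(-36)*(-35)) = 1/(-22363 + 6300) = 1/(-16063) = -1/16063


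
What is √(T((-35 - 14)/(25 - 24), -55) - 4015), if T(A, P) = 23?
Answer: 2*I*√998 ≈ 63.182*I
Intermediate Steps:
√(T((-35 - 14)/(25 - 24), -55) - 4015) = √(23 - 4015) = √(-3992) = 2*I*√998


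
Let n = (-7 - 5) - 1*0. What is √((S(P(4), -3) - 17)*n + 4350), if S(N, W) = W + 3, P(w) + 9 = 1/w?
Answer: 3*√506 ≈ 67.483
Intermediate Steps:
n = -12 (n = -12 + 0 = -12)
P(w) = -9 + 1/w
S(N, W) = 3 + W
√((S(P(4), -3) - 17)*n + 4350) = √(((3 - 3) - 17)*(-12) + 4350) = √((0 - 17)*(-12) + 4350) = √(-17*(-12) + 4350) = √(204 + 4350) = √4554 = 3*√506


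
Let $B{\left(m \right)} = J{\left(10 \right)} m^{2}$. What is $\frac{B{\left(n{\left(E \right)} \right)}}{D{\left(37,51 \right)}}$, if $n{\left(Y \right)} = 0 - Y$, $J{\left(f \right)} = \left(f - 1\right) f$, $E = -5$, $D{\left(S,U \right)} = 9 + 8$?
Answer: $\frac{2250}{17} \approx 132.35$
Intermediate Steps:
$D{\left(S,U \right)} = 17$
$J{\left(f \right)} = f \left(-1 + f\right)$ ($J{\left(f \right)} = \left(-1 + f\right) f = f \left(-1 + f\right)$)
$n{\left(Y \right)} = - Y$
$B{\left(m \right)} = 90 m^{2}$ ($B{\left(m \right)} = 10 \left(-1 + 10\right) m^{2} = 10 \cdot 9 m^{2} = 90 m^{2}$)
$\frac{B{\left(n{\left(E \right)} \right)}}{D{\left(37,51 \right)}} = \frac{90 \left(\left(-1\right) \left(-5\right)\right)^{2}}{17} = 90 \cdot 5^{2} \cdot \frac{1}{17} = 90 \cdot 25 \cdot \frac{1}{17} = 2250 \cdot \frac{1}{17} = \frac{2250}{17}$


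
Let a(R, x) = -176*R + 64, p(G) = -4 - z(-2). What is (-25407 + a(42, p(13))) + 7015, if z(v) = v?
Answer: -25720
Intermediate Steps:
p(G) = -2 (p(G) = -4 - 1*(-2) = -4 + 2 = -2)
a(R, x) = 64 - 176*R
(-25407 + a(42, p(13))) + 7015 = (-25407 + (64 - 176*42)) + 7015 = (-25407 + (64 - 7392)) + 7015 = (-25407 - 7328) + 7015 = -32735 + 7015 = -25720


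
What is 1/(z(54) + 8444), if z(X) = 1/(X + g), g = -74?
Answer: 20/168879 ≈ 0.00011843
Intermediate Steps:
z(X) = 1/(-74 + X) (z(X) = 1/(X - 74) = 1/(-74 + X))
1/(z(54) + 8444) = 1/(1/(-74 + 54) + 8444) = 1/(1/(-20) + 8444) = 1/(-1/20 + 8444) = 1/(168879/20) = 20/168879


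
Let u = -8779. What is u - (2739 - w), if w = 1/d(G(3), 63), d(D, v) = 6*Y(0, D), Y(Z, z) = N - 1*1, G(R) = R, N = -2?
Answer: -207325/18 ≈ -11518.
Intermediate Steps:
Y(Z, z) = -3 (Y(Z, z) = -2 - 1*1 = -2 - 1 = -3)
d(D, v) = -18 (d(D, v) = 6*(-3) = -18)
w = -1/18 (w = 1/(-18) = -1/18 ≈ -0.055556)
u - (2739 - w) = -8779 - (2739 - 1*(-1/18)) = -8779 - (2739 + 1/18) = -8779 - 1*49303/18 = -8779 - 49303/18 = -207325/18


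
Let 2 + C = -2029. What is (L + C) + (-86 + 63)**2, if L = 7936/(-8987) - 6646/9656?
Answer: -65238811281/43389236 ≈ -1503.6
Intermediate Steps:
C = -2031 (C = -2 - 2029 = -2031)
L = -68178809/43389236 (L = 7936*(-1/8987) - 6646*1/9656 = -7936/8987 - 3323/4828 = -68178809/43389236 ≈ -1.5713)
(L + C) + (-86 + 63)**2 = (-68178809/43389236 - 2031) + (-86 + 63)**2 = -88191717125/43389236 + (-23)**2 = -88191717125/43389236 + 529 = -65238811281/43389236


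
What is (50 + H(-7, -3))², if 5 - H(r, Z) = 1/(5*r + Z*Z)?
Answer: 2047761/676 ≈ 3029.2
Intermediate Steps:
H(r, Z) = 5 - 1/(Z² + 5*r) (H(r, Z) = 5 - 1/(5*r + Z*Z) = 5 - 1/(5*r + Z²) = 5 - 1/(Z² + 5*r))
(50 + H(-7, -3))² = (50 + (-1 + 5*(-3)² + 25*(-7))/((-3)² + 5*(-7)))² = (50 + (-1 + 5*9 - 175)/(9 - 35))² = (50 + (-1 + 45 - 175)/(-26))² = (50 - 1/26*(-131))² = (50 + 131/26)² = (1431/26)² = 2047761/676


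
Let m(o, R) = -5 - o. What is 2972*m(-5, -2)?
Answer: 0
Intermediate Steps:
2972*m(-5, -2) = 2972*(-5 - 1*(-5)) = 2972*(-5 + 5) = 2972*0 = 0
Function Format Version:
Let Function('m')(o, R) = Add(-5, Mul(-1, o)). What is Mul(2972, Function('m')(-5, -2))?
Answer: 0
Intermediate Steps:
Mul(2972, Function('m')(-5, -2)) = Mul(2972, Add(-5, Mul(-1, -5))) = Mul(2972, Add(-5, 5)) = Mul(2972, 0) = 0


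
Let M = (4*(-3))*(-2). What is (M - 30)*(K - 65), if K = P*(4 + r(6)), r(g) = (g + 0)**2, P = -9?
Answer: 2550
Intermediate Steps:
M = 24 (M = -12*(-2) = 24)
r(g) = g**2
K = -360 (K = -9*(4 + 6**2) = -9*(4 + 36) = -9*40 = -360)
(M - 30)*(K - 65) = (24 - 30)*(-360 - 65) = -6*(-425) = 2550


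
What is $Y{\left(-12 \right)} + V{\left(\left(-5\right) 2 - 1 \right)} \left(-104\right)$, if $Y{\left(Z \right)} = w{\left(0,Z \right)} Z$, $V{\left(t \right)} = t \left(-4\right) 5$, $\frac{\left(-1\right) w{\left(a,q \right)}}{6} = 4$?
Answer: $-22592$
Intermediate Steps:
$w{\left(a,q \right)} = -24$ ($w{\left(a,q \right)} = \left(-6\right) 4 = -24$)
$V{\left(t \right)} = - 20 t$ ($V{\left(t \right)} = - 4 t 5 = - 20 t$)
$Y{\left(Z \right)} = - 24 Z$
$Y{\left(-12 \right)} + V{\left(\left(-5\right) 2 - 1 \right)} \left(-104\right) = \left(-24\right) \left(-12\right) + - 20 \left(\left(-5\right) 2 - 1\right) \left(-104\right) = 288 + - 20 \left(-10 - 1\right) \left(-104\right) = 288 + \left(-20\right) \left(-11\right) \left(-104\right) = 288 + 220 \left(-104\right) = 288 - 22880 = -22592$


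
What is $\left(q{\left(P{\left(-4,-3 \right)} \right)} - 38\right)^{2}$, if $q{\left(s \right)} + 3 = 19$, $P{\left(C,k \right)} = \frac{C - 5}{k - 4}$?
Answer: $484$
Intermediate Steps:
$P{\left(C,k \right)} = \frac{-5 + C}{-4 + k}$
$q{\left(s \right)} = 16$ ($q{\left(s \right)} = -3 + 19 = 16$)
$\left(q{\left(P{\left(-4,-3 \right)} \right)} - 38\right)^{2} = \left(16 - 38\right)^{2} = \left(-22\right)^{2} = 484$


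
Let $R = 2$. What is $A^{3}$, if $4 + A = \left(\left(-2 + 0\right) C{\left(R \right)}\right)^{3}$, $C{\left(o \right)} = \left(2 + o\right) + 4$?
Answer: $-68921000000$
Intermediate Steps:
$C{\left(o \right)} = 6 + o$
$A = -4100$ ($A = -4 + \left(\left(-2 + 0\right) \left(6 + 2\right)\right)^{3} = -4 + \left(\left(-2\right) 8\right)^{3} = -4 + \left(-16\right)^{3} = -4 - 4096 = -4100$)
$A^{3} = \left(-4100\right)^{3} = -68921000000$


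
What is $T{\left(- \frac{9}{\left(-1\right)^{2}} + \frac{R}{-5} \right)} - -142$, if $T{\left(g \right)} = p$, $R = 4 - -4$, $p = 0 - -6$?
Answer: $148$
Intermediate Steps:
$p = 6$ ($p = 0 + 6 = 6$)
$R = 8$ ($R = 4 + 4 = 8$)
$T{\left(g \right)} = 6$
$T{\left(- \frac{9}{\left(-1\right)^{2}} + \frac{R}{-5} \right)} - -142 = 6 - -142 = 6 + 142 = 148$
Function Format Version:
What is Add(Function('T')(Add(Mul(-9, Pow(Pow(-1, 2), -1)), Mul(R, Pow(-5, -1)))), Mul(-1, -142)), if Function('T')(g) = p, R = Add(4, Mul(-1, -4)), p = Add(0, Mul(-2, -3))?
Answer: 148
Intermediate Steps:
p = 6 (p = Add(0, 6) = 6)
R = 8 (R = Add(4, 4) = 8)
Function('T')(g) = 6
Add(Function('T')(Add(Mul(-9, Pow(Pow(-1, 2), -1)), Mul(R, Pow(-5, -1)))), Mul(-1, -142)) = Add(6, Mul(-1, -142)) = Add(6, 142) = 148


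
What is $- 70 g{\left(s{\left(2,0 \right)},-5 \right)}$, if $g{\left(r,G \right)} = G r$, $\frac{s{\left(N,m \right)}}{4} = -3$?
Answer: $-4200$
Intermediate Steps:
$s{\left(N,m \right)} = -12$ ($s{\left(N,m \right)} = 4 \left(-3\right) = -12$)
$- 70 g{\left(s{\left(2,0 \right)},-5 \right)} = - 70 \left(\left(-5\right) \left(-12\right)\right) = \left(-70\right) 60 = -4200$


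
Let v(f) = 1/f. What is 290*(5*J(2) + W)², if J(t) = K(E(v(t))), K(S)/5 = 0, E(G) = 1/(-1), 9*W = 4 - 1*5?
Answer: 290/81 ≈ 3.5802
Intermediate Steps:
W = -⅑ (W = (4 - 1*5)/9 = (4 - 5)/9 = (⅑)*(-1) = -⅑ ≈ -0.11111)
E(G) = -1
K(S) = 0 (K(S) = 5*0 = 0)
J(t) = 0
290*(5*J(2) + W)² = 290*(5*0 - ⅑)² = 290*(0 - ⅑)² = 290*(-⅑)² = 290*(1/81) = 290/81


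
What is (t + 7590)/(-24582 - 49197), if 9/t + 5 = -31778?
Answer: -80410987/781639319 ≈ -0.10287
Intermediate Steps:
t = -9/31783 (t = 9/(-5 - 31778) = 9/(-31783) = 9*(-1/31783) = -9/31783 ≈ -0.00028317)
(t + 7590)/(-24582 - 49197) = (-9/31783 + 7590)/(-24582 - 49197) = (241232961/31783)/(-73779) = (241232961/31783)*(-1/73779) = -80410987/781639319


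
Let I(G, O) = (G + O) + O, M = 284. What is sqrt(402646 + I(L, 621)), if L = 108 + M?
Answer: 6*sqrt(11230) ≈ 635.83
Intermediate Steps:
L = 392 (L = 108 + 284 = 392)
I(G, O) = G + 2*O
sqrt(402646 + I(L, 621)) = sqrt(402646 + (392 + 2*621)) = sqrt(402646 + (392 + 1242)) = sqrt(402646 + 1634) = sqrt(404280) = 6*sqrt(11230)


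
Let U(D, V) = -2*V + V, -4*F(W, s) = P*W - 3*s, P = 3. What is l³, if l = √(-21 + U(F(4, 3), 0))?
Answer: -21*I*√21 ≈ -96.234*I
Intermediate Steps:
F(W, s) = -3*W/4 + 3*s/4 (F(W, s) = -(3*W - 3*s)/4 = -(-3*s + 3*W)/4 = -3*W/4 + 3*s/4)
U(D, V) = -V
l = I*√21 (l = √(-21 - 1*0) = √(-21 + 0) = √(-21) = I*√21 ≈ 4.5826*I)
l³ = (I*√21)³ = -21*I*√21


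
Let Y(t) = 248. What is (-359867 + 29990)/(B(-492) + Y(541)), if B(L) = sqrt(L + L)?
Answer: -10226187/7811 + 329877*I*sqrt(246)/31244 ≈ -1309.2 + 165.6*I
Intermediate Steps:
B(L) = sqrt(2)*sqrt(L) (B(L) = sqrt(2*L) = sqrt(2)*sqrt(L))
(-359867 + 29990)/(B(-492) + Y(541)) = (-359867 + 29990)/(sqrt(2)*sqrt(-492) + 248) = -329877/(sqrt(2)*(2*I*sqrt(123)) + 248) = -329877/(2*I*sqrt(246) + 248) = -329877/(248 + 2*I*sqrt(246))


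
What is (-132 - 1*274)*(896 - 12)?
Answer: -358904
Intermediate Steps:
(-132 - 1*274)*(896 - 12) = (-132 - 274)*884 = -406*884 = -358904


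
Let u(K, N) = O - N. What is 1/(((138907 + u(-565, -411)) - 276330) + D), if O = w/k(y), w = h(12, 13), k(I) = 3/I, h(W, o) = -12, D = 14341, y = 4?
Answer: -1/122687 ≈ -8.1508e-6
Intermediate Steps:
w = -12
O = -16 (O = -12/(3/4) = -12/(3*(¼)) = -12/¾ = -12*4/3 = -16)
u(K, N) = -16 - N
1/(((138907 + u(-565, -411)) - 276330) + D) = 1/(((138907 + (-16 - 1*(-411))) - 276330) + 14341) = 1/(((138907 + (-16 + 411)) - 276330) + 14341) = 1/(((138907 + 395) - 276330) + 14341) = 1/((139302 - 276330) + 14341) = 1/(-137028 + 14341) = 1/(-122687) = -1/122687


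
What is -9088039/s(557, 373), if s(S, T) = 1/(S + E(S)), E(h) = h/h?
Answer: -5071125762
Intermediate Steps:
E(h) = 1
s(S, T) = 1/(1 + S) (s(S, T) = 1/(S + 1) = 1/(1 + S))
-9088039/s(557, 373) = -9088039/(1/(1 + 557)) = -9088039/(1/558) = -9088039/1/558 = -9088039*558 = -5071125762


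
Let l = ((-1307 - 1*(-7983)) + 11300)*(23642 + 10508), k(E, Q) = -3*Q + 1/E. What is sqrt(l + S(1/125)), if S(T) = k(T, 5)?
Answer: sqrt(613880510) ≈ 24777.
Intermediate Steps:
k(E, Q) = 1/E - 3*Q (k(E, Q) = -3*Q + 1/E = 1/E - 3*Q)
S(T) = -15 + 1/T (S(T) = 1/T - 3*5 = 1/T - 15 = -15 + 1/T)
l = 613880400 (l = ((-1307 + 7983) + 11300)*34150 = (6676 + 11300)*34150 = 17976*34150 = 613880400)
sqrt(l + S(1/125)) = sqrt(613880400 + (-15 + 1/(1/125))) = sqrt(613880400 + (-15 + 125)) = sqrt(613880400 + 110) = sqrt(613880510)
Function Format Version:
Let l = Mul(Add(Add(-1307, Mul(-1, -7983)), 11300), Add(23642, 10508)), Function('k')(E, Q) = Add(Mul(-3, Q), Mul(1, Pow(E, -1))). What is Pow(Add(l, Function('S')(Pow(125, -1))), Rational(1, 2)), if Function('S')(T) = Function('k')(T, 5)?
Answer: Pow(613880510, Rational(1, 2)) ≈ 24777.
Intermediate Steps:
Function('k')(E, Q) = Add(Pow(E, -1), Mul(-3, Q)) (Function('k')(E, Q) = Add(Mul(-3, Q), Pow(E, -1)) = Add(Pow(E, -1), Mul(-3, Q)))
Function('S')(T) = Add(-15, Pow(T, -1)) (Function('S')(T) = Add(Pow(T, -1), Mul(-3, 5)) = Add(Pow(T, -1), -15) = Add(-15, Pow(T, -1)))
l = 613880400 (l = Mul(Add(Add(-1307, 7983), 11300), 34150) = Mul(Add(6676, 11300), 34150) = Mul(17976, 34150) = 613880400)
Pow(Add(l, Function('S')(Pow(125, -1))), Rational(1, 2)) = Pow(Add(613880400, Add(-15, Pow(Pow(125, -1), -1))), Rational(1, 2)) = Pow(Add(613880400, Add(-15, Pow(Rational(1, 125), -1))), Rational(1, 2)) = Pow(Add(613880400, Add(-15, 125)), Rational(1, 2)) = Pow(Add(613880400, 110), Rational(1, 2)) = Pow(613880510, Rational(1, 2))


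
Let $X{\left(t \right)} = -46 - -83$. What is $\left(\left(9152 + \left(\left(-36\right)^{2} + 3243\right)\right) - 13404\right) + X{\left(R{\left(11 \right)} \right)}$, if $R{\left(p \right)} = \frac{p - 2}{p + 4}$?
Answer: $324$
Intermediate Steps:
$R{\left(p \right)} = \frac{-2 + p}{4 + p}$
$X{\left(t \right)} = 37$ ($X{\left(t \right)} = -46 + 83 = 37$)
$\left(\left(9152 + \left(\left(-36\right)^{2} + 3243\right)\right) - 13404\right) + X{\left(R{\left(11 \right)} \right)} = \left(\left(9152 + \left(\left(-36\right)^{2} + 3243\right)\right) - 13404\right) + 37 = \left(\left(9152 + \left(1296 + 3243\right)\right) - 13404\right) + 37 = \left(\left(9152 + 4539\right) - 13404\right) + 37 = \left(13691 - 13404\right) + 37 = 287 + 37 = 324$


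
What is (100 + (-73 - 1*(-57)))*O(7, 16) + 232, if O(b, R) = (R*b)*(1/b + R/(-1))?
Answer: -148952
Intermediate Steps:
O(b, R) = R*b*(1/b - R) (O(b, R) = (R*b)*(1/b + R*(-1)) = (R*b)*(1/b - R) = R*b*(1/b - R))
(100 + (-73 - 1*(-57)))*O(7, 16) + 232 = (100 + (-73 - 1*(-57)))*(16*(1 - 1*16*7)) + 232 = (100 + (-73 + 57))*(16*(1 - 112)) + 232 = (100 - 16)*(16*(-111)) + 232 = 84*(-1776) + 232 = -149184 + 232 = -148952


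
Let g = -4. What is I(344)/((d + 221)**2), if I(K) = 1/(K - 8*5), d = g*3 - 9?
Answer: 1/12160000 ≈ 8.2237e-8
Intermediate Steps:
d = -21 (d = -4*3 - 9 = -12 - 9 = -21)
I(K) = 1/(-40 + K) (I(K) = 1/(K - 40) = 1/(-40 + K))
I(344)/((d + 221)**2) = 1/((-40 + 344)*((-21 + 221)**2)) = 1/(304*(200**2)) = (1/304)/40000 = (1/304)*(1/40000) = 1/12160000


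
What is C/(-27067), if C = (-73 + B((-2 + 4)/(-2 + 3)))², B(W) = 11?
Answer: -3844/27067 ≈ -0.14202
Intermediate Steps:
C = 3844 (C = (-73 + 11)² = (-62)² = 3844)
C/(-27067) = 3844/(-27067) = 3844*(-1/27067) = -3844/27067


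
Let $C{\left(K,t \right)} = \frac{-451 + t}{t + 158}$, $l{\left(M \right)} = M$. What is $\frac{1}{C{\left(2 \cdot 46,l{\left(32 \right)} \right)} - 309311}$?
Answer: $- \frac{190}{58769509} \approx -3.233 \cdot 10^{-6}$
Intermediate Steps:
$C{\left(K,t \right)} = \frac{-451 + t}{158 + t}$
$\frac{1}{C{\left(2 \cdot 46,l{\left(32 \right)} \right)} - 309311} = \frac{1}{\frac{-451 + 32}{158 + 32} - 309311} = \frac{1}{\frac{1}{190} \left(-419\right) - 309311} = \frac{1}{- \frac{419}{190} - 309311} = \frac{1}{- \frac{58769509}{190}} = - \frac{190}{58769509}$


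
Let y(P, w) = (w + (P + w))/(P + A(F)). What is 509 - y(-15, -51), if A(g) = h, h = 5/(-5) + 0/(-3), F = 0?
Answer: 8027/16 ≈ 501.69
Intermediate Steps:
h = -1 (h = 5*(-1/5) + 0*(-1/3) = -1 + 0 = -1)
A(g) = -1
y(P, w) = (P + 2*w)/(-1 + P) (y(P, w) = (w + (P + w))/(P - 1) = (P + 2*w)/(-1 + P))
509 - y(-15, -51) = 509 - (-15 + 2*(-51))/(-1 - 15) = 509 - (-15 - 102)/(-16) = 509 - (-1)*(-117)/16 = 509 - 1*117/16 = 509 - 117/16 = 8027/16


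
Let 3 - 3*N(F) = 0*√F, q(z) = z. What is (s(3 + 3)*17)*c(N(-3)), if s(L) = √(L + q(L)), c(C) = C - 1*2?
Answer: -34*√3 ≈ -58.890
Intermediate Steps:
N(F) = 1 (N(F) = 1 - 0*√F = 1 - ⅓*0 = 1 + 0 = 1)
c(C) = -2 + C (c(C) = C - 2 = -2 + C)
s(L) = √2*√L (s(L) = √(L + L) = √(2*L) = √2*√L)
(s(3 + 3)*17)*c(N(-3)) = ((√2*√(3 + 3))*17)*(-2 + 1) = ((√2*√6)*17)*(-1) = ((2*√3)*17)*(-1) = (34*√3)*(-1) = -34*√3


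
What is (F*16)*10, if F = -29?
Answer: -4640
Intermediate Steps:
(F*16)*10 = -29*16*10 = -464*10 = -4640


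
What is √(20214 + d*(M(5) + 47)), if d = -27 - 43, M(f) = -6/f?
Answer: 4*√1063 ≈ 130.41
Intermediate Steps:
d = -70
√(20214 + d*(M(5) + 47)) = √(20214 - 70*(-6/5 + 47)) = √(20214 - 70*229/5) = √(20214 - 3206) = √17008 = 4*√1063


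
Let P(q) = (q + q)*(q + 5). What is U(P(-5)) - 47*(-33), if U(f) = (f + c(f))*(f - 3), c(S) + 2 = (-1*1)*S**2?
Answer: 1557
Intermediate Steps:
c(S) = -2 - S**2 (c(S) = -2 + (-1*1)*S**2 = -2 - S**2)
P(q) = 2*q*(5 + q) (P(q) = (2*q)*(5 + q) = 2*q*(5 + q))
U(f) = (-3 + f)*(-2 + f - f**2) (U(f) = (f + (-2 - f**2))*(f - 3) = (-2 + f - f**2)*(-3 + f) = (-3 + f)*(-2 + f - f**2))
U(P(-5)) - 47*(-33) = (6 - (2*(-5)*(5 - 5))**3 - 10*(-5)*(5 - 5) + 4*(2*(-5)*(5 - 5))**2) - 47*(-33) = (6 - (2*(-5)*0)**3 - 10*(-5)*0 + 4*(2*(-5)*0)**2) + 1551 = (6 - 1*0**3 - 5*0 + 4*0**2) + 1551 = (6 - 1*0 + 0 + 4*0) + 1551 = (6 + 0 + 0 + 0) + 1551 = 6 + 1551 = 1557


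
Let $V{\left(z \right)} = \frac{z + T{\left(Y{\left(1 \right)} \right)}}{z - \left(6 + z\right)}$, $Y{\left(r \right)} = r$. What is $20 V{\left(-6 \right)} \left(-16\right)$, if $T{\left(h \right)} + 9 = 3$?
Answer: $-640$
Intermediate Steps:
$T{\left(h \right)} = -6$ ($T{\left(h \right)} = -9 + 3 = -6$)
$V{\left(z \right)} = 1 - \frac{z}{6}$ ($V{\left(z \right)} = \frac{z - 6}{z - \left(6 + z\right)} = \frac{-6 + z}{-6} = \left(-6 + z\right) \left(- \frac{1}{6}\right) = 1 - \frac{z}{6}$)
$20 V{\left(-6 \right)} \left(-16\right) = 20 \left(1 - -1\right) \left(-16\right) = 20 \left(1 + 1\right) \left(-16\right) = 20 \cdot 2 \left(-16\right) = 40 \left(-16\right) = -640$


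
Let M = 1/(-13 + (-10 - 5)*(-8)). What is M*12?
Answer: 12/107 ≈ 0.11215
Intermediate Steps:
M = 1/107 (M = 1/(-13 - 15*(-8)) = 1/(-13 + 120) = 1/107 ≈ 0.0093458)
M*12 = (1/107)*12 = 12/107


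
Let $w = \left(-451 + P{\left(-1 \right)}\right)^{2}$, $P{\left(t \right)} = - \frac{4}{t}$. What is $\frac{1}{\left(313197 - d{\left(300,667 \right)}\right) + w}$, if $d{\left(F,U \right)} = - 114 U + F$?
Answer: $\frac{1}{588744} \approx 1.6985 \cdot 10^{-6}$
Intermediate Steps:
$w = 199809$ ($w = \left(-451 - \frac{4}{-1}\right)^{2} = \left(-451 - -4\right)^{2} = \left(-451 + 4\right)^{2} = \left(-447\right)^{2} = 199809$)
$d{\left(F,U \right)} = F - 114 U$
$\frac{1}{\left(313197 - d{\left(300,667 \right)}\right) + w} = \frac{1}{\left(313197 - \left(300 - 76038\right)\right) + 199809} = \frac{1}{\left(313197 - -75738\right) + 199809} = \frac{1}{\left(313197 + 75738\right) + 199809} = \frac{1}{388935 + 199809} = \frac{1}{588744}$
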